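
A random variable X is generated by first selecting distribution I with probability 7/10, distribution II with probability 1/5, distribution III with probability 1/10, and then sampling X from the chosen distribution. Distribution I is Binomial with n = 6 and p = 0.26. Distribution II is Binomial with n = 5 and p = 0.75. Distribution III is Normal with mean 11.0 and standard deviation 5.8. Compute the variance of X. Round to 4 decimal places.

12.3202

Per component, I: μ=1.56, E[X²]=3.588; II: μ=3.75, E[X²]=15; III: μ=11, E[X²]=154.64.
E[X] = 0.7·1.56 + 0.2·3.75 + 0.1·11 = 2.942.
E[X²] = 0.7·3.588 + 0.2·15 + 0.1·154.64 = 20.9756.
Var(X) = E[X²] − (E[X])² = 20.9756 − 8.65536 = 12.3202.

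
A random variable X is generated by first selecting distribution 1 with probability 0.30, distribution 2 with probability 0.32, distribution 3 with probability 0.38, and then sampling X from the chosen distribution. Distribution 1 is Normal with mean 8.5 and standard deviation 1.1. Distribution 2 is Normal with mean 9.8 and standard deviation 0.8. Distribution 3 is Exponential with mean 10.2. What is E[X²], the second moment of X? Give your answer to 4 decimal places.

132.0460

For each component E[X²] = Var + (mean)², giving 1: 73.46; 2: 96.68; 3: 208.08.
Overall E[X²] = 0.3·73.46 + 0.32·96.68 + 0.38·208.08 = 132.046.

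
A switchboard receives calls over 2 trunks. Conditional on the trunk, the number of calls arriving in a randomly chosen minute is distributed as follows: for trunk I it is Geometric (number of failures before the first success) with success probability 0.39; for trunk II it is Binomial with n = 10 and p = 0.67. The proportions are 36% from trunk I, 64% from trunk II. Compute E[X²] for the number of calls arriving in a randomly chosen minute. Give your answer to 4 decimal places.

For each component E[X²] = Var + (mean)², giving I: 6.45694; II: 47.101.
Overall E[X²] = 0.36·6.45694 + 0.64·47.101 = 32.4691.

32.4691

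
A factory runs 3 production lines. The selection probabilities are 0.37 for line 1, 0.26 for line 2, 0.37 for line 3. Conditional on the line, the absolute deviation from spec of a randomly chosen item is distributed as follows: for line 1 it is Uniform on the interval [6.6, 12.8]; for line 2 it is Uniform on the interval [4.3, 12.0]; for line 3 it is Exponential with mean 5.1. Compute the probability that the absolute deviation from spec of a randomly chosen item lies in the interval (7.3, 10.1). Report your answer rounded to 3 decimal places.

0.299

Conditional on each line, P(7.3 < X < 10.1): 1: 0.451613; 2: 0.363636; 3: 0.100966.
By total probability, P(7.3 < X < 10.1) = 0.37·0.451613 + 0.26·0.363636 + 0.37·0.100966 = 0.298999.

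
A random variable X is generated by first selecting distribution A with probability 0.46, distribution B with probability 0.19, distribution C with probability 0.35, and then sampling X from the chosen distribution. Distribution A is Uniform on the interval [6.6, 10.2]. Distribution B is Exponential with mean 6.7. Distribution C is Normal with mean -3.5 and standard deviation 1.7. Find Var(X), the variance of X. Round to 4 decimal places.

40.0079

Per component, A: μ=8.4, E[X²]=71.64; B: μ=6.7, E[X²]=89.78; C: μ=-3.5, E[X²]=15.14.
E[X] = 0.46·8.4 + 0.19·6.7 + 0.35·-3.5 = 3.912.
E[X²] = 0.46·71.64 + 0.19·89.78 + 0.35·15.14 = 55.3116.
Var(X) = E[X²] − (E[X])² = 55.3116 − 15.3037 = 40.0079.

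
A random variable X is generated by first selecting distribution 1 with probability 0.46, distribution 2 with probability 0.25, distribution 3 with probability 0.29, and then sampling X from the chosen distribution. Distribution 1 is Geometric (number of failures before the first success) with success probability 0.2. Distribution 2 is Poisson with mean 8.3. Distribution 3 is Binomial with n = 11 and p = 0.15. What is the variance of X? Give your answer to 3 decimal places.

17.751

Per component, 1: μ=4, E[X²]=36; 2: μ=8.3, E[X²]=77.19; 3: μ=1.65, E[X²]=4.125.
E[X] = 0.46·4 + 0.25·8.3 + 0.29·1.65 = 4.3935.
E[X²] = 0.46·36 + 0.25·77.19 + 0.29·4.125 = 37.0538.
Var(X) = E[X²] − (E[X])² = 37.0538 − 19.3028 = 17.7509.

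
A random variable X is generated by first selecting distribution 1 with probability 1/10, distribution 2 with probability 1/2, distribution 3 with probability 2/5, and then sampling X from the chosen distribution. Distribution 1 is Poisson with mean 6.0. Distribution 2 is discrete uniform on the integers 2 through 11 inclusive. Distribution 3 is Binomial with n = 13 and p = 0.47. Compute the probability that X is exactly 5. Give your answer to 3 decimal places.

Conditional on each component, P(X = 5): 1: 0.160623; 2: 0.1; 3: 0.18377.
By total probability, P(X = 5) = 0.1·0.160623 + 0.5·0.1 + 0.4·0.18377 = 0.13957.

0.140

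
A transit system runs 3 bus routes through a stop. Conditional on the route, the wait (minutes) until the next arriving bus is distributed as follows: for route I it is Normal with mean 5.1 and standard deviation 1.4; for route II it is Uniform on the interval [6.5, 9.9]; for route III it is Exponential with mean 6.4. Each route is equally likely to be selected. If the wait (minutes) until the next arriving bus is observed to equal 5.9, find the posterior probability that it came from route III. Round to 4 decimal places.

0.2043

Likelihoods f(5.9 | ·): I: 0.242034; II: 0; III: 0.062152.
Posterior ∝ prior × likelihood. Numerator for III: 0.333333·0.062152 = 0.0207173.
Normalizing constant: 0.333333·0.242034 + 0.333333·0 + 0.333333·0.062152 = 0.101395.
P(III | observation) = 0.0207173 / 0.101395 = 0.204322.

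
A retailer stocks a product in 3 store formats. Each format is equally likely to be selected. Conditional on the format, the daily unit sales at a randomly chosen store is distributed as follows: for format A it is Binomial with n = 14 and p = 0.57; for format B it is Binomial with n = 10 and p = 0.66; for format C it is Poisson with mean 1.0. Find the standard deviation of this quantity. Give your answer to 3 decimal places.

Per component, A: μ=7.98, E[X²]=67.1118; B: μ=6.6, E[X²]=45.804; C: μ=1, E[X²]=2.
E[X] = 0.333333·7.98 + 0.333333·6.6 + 0.333333·1 = 5.19333.
E[X²] = 0.333333·67.1118 + 0.333333·45.804 + 0.333333·2 = 38.3053.
Var(X) = E[X²] − (E[X])² = 38.3053 − 26.9707 = 11.3346.
SD(X) = √11.3346 = 3.36668.

3.367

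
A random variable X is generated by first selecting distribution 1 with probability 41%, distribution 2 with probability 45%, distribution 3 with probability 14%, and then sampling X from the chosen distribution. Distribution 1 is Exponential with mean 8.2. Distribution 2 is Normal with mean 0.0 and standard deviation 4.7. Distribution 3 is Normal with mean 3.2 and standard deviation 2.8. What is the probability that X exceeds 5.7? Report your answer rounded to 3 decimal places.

Conditional on each component, P(X > 5.7): 1: 0.499014; 2: 0.11261; 3: 0.185967.
By total probability, P(X > 5.7) = 0.41·0.499014 + 0.45·0.11261 + 0.14·0.185967 = 0.281305.

0.281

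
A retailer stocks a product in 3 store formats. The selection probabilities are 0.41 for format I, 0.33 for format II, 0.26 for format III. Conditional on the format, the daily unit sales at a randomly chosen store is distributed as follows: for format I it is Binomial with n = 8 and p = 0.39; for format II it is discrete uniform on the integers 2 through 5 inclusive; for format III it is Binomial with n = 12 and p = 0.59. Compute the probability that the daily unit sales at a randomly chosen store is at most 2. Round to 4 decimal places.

0.2214

Conditional on each format, P(X ≤ 2): I: 0.336639; II: 0.25; III: 0.003496.
By total probability, P(X ≤ 2) = 0.41·0.336639 + 0.33·0.25 + 0.26·0.003496 = 0.221431.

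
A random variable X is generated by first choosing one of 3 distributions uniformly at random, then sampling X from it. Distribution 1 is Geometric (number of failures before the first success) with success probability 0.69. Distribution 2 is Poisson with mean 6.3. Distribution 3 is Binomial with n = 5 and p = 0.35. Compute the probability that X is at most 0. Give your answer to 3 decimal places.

0.269

Conditional on each component, P(X ≤ 0): 1: 0.69; 2: 0.0018363; 3: 0.116029.
By total probability, P(X ≤ 0) = 0.333333·0.69 + 0.333333·0.0018363 + 0.333333·0.116029 = 0.269288.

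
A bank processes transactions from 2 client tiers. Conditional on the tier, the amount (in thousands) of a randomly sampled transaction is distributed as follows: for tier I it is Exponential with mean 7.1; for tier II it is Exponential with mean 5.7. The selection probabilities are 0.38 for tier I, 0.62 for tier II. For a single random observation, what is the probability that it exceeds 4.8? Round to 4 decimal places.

Conditional on each tier, P(X > 4.8): I: 0.508619; II: 0.430803.
By total probability, P(X > 4.8) = 0.38·0.508619 + 0.62·0.430803 = 0.460373.

0.4604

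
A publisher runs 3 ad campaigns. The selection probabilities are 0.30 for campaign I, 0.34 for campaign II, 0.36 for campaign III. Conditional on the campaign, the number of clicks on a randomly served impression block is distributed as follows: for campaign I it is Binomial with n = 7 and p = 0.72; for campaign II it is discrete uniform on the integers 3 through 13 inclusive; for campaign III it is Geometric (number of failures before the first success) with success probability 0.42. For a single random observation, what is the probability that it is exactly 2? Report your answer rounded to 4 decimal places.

Conditional on each campaign, P(X = 2): I: 0.0187359; II: 0; III: 0.141288.
By total probability, P(X = 2) = 0.3·0.0187359 + 0.34·0 + 0.36·0.141288 = 0.0564844.

0.0565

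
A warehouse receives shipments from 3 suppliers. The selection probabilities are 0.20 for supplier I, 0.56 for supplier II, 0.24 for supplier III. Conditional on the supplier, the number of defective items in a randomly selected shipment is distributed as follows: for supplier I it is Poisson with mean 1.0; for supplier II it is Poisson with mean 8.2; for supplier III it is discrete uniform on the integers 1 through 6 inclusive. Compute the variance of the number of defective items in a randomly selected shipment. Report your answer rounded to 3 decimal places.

14.567

Per component, I: μ=1, E[X²]=2; II: μ=8.2, E[X²]=75.44; III: μ=3.5, E[X²]=15.1667.
E[X] = 0.2·1 + 0.56·8.2 + 0.24·3.5 = 5.632.
E[X²] = 0.2·2 + 0.56·75.44 + 0.24·15.1667 = 46.2864.
Var(X) = E[X²] − (E[X])² = 46.2864 − 31.7194 = 14.567.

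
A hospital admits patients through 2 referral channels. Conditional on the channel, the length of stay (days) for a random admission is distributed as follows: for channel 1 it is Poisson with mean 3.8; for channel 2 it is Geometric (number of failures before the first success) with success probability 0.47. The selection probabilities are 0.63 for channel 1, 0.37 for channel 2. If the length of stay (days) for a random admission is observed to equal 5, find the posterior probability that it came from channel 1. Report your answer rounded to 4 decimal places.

0.9275

Likelihoods P(X=5 | ·): 1: 0.147713; 2: 0.0196552.
Posterior ∝ prior × likelihood. Numerator for 1: 0.63·0.147713 = 0.093059.
Normalizing constant: 0.63·0.147713 + 0.37·0.0196552 = 0.100331.
P(1 | observation) = 0.093059 / 0.100331 = 0.927516.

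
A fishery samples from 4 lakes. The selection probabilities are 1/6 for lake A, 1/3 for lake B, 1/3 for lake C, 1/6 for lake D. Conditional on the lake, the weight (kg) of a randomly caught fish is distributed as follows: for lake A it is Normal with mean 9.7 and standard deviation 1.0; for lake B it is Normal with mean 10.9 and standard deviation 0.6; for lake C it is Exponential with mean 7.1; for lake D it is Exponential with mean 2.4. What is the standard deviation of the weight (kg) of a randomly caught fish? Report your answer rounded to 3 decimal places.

Per component, A: μ=9.7, E[X²]=95.09; B: μ=10.9, E[X²]=119.17; C: μ=7.1, E[X²]=100.82; D: μ=2.4, E[X²]=11.52.
E[X] = 0.166667·9.7 + 0.333333·10.9 + 0.333333·7.1 + 0.166667·2.4 = 8.01667.
E[X²] = 0.166667·95.09 + 0.333333·119.17 + 0.333333·100.82 + 0.166667·11.52 = 91.0983.
Var(X) = E[X²] − (E[X])² = 91.0983 − 64.2669 = 26.8314.
SD(X) = √26.8314 = 5.1799.

5.180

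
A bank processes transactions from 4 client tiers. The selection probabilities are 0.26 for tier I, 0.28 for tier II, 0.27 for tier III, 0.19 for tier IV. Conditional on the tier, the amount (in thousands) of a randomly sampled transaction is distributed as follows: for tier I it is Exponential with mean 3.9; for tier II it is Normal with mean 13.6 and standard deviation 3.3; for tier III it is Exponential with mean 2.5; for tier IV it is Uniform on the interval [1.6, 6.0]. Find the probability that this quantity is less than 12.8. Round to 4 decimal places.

0.8218

Conditional on each tier, P(X < 12.8): I: 0.962449; II: 0.404226; III: 0.994024; IV: 1.
By total probability, P(X < 12.8) = 0.26·0.962449 + 0.28·0.404226 + 0.27·0.994024 + 0.19·1 = 0.821806.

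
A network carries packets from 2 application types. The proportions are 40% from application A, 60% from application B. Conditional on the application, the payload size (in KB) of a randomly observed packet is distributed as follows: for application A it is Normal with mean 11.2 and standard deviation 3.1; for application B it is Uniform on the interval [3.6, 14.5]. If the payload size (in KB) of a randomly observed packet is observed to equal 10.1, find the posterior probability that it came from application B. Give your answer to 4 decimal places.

0.5325

Likelihoods f(10.1 | ·): A: 0.120839; B: 0.0917431.
Posterior ∝ prior × likelihood. Numerator for B: 0.6·0.0917431 = 0.0550459.
Normalizing constant: 0.4·0.120839 + 0.6·0.0917431 = 0.103381.
P(B | observation) = 0.0550459 / 0.103381 = 0.532454.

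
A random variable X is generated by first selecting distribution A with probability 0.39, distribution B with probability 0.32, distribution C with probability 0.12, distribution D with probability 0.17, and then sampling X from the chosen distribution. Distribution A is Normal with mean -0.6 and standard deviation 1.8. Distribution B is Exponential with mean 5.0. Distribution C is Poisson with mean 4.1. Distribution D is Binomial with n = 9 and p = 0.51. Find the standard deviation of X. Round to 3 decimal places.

Per component, A: μ=-0.6, E[X²]=3.6; B: μ=5, E[X²]=50; C: μ=4.1, E[X²]=20.91; D: μ=4.59, E[X²]=23.3172.
E[X] = 0.39·-0.6 + 0.32·5 + 0.12·4.1 + 0.17·4.59 = 2.6383.
E[X²] = 0.39·3.6 + 0.32·50 + 0.12·20.91 + 0.17·23.3172 = 23.8771.
Var(X) = E[X²] − (E[X])² = 23.8771 − 6.96063 = 16.9165.
SD(X) = √16.9165 = 4.11297.

4.113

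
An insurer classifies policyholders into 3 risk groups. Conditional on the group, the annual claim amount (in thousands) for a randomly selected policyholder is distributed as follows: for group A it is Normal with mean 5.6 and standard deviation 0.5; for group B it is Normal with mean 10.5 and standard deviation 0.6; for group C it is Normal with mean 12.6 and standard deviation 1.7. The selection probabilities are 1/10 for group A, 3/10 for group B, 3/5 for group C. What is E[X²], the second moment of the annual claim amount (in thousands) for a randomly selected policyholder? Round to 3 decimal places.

For each component E[X²] = Var + (mean)², giving A: 31.61; B: 110.61; C: 161.65.
Overall E[X²] = 0.1·31.61 + 0.3·110.61 + 0.6·161.65 = 133.334.

133.334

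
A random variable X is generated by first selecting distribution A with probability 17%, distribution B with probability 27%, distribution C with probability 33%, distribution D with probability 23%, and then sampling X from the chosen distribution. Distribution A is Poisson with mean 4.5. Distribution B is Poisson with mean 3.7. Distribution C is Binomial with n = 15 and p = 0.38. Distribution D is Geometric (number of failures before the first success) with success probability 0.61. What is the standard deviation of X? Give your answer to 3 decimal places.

Per component, A: μ=4.5, E[X²]=24.75; B: μ=3.7, E[X²]=17.39; C: μ=5.7, E[X²]=36.024; D: μ=0.639344, E[X²]=1.45687.
E[X] = 0.17·4.5 + 0.27·3.7 + 0.33·5.7 + 0.23·0.639344 = 3.79205.
E[X²] = 0.17·24.75 + 0.27·17.39 + 0.33·36.024 + 0.23·1.45687 = 21.1258.
Var(X) = E[X²] − (E[X])² = 21.1258 − 14.3796 = 6.74616.
SD(X) = √6.74616 = 2.59734.

2.597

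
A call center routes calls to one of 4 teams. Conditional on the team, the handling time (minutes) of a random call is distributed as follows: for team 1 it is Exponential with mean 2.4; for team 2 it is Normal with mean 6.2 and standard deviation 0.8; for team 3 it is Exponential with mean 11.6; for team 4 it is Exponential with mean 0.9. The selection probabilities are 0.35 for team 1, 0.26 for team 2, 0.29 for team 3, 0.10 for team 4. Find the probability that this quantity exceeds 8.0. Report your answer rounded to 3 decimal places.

Conditional on each team, P(X > 8.0): 1: 0.035674; 2: 0.0122245; 3: 0.501749; 4: 0.000137913.
By total probability, P(X > 8.0) = 0.35·0.035674 + 0.26·0.0122245 + 0.29·0.501749 + 0.1·0.000137913 = 0.161185.

0.161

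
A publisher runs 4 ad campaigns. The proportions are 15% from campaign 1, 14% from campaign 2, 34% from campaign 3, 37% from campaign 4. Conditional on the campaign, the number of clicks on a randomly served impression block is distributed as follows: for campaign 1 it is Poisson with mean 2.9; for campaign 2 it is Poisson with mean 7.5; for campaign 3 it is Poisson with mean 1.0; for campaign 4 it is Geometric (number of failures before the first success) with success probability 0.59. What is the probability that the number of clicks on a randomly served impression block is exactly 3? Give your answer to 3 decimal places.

Conditional on each campaign, P(X = 3): 1: 0.22366; 2: 0.0388887; 3: 0.0613132; 4: 0.0406634.
By total probability, P(X = 3) = 0.15·0.22366 + 0.14·0.0388887 + 0.34·0.0613132 + 0.37·0.0406634 = 0.0748854.

0.075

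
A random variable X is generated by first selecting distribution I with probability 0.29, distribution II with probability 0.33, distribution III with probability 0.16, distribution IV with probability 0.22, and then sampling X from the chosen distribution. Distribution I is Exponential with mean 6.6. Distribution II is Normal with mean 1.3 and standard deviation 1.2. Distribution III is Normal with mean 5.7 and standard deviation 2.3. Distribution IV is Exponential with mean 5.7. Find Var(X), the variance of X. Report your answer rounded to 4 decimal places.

Per component, I: μ=6.6, E[X²]=87.12; II: μ=1.3, E[X²]=3.13; III: μ=5.7, E[X²]=37.78; IV: μ=5.7, E[X²]=64.98.
E[X] = 0.29·6.6 + 0.33·1.3 + 0.16·5.7 + 0.22·5.7 = 4.509.
E[X²] = 0.29·87.12 + 0.33·3.13 + 0.16·37.78 + 0.22·64.98 = 46.6381.
Var(X) = E[X²] − (E[X])² = 46.6381 − 20.3311 = 26.307.

26.3070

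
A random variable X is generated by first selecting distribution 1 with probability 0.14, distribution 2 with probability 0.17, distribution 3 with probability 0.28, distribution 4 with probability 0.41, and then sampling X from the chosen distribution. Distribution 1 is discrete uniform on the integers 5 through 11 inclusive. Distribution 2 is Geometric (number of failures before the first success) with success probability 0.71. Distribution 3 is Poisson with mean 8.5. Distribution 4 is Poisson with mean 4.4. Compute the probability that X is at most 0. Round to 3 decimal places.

Conditional on each component, P(X ≤ 0): 1: 0; 2: 0.71; 3: 0.000203468; 4: 0.0122773.
By total probability, P(X ≤ 0) = 0.14·0 + 0.17·0.71 + 0.28·0.000203468 + 0.41·0.0122773 = 0.125791.

0.126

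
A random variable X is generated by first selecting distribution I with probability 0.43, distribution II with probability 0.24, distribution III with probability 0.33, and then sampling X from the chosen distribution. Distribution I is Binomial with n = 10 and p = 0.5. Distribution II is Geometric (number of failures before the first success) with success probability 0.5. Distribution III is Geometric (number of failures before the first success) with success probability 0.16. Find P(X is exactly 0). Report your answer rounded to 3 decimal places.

Conditional on each component, P(X = 0): I: 0.000976562; II: 0.5; III: 0.16.
By total probability, P(X = 0) = 0.43·0.000976562 + 0.24·0.5 + 0.33·0.16 = 0.17322.

0.173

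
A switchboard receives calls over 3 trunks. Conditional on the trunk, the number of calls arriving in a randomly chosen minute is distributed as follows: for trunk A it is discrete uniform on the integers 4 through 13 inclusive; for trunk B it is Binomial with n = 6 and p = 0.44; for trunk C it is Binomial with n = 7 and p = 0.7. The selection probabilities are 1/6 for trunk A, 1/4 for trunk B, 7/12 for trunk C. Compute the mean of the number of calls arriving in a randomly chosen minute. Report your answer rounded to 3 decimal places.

4.935

Component means — A: 8.5; B: 2.64; C: 4.9.
E[X] = 0.166667·8.5 + 0.25·2.64 + 0.583333·4.9 = 4.935.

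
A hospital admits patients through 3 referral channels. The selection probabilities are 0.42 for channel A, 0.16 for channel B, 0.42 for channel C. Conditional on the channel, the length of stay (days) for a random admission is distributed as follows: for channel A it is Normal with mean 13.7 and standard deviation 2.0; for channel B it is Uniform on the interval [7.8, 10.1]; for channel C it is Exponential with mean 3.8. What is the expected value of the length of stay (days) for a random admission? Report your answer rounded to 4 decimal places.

Component means — A: 13.7; B: 8.95; C: 3.8.
E[X] = 0.42·13.7 + 0.16·8.95 + 0.42·3.8 = 8.782.

8.7820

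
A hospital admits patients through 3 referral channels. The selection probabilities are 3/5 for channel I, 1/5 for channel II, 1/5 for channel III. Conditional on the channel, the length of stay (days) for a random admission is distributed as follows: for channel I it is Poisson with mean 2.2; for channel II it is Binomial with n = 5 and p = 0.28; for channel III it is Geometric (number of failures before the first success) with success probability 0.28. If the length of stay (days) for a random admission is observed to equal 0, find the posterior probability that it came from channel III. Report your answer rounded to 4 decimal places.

0.3474

Likelihoods P(X=0 | ·): I: 0.110803; II: 0.193492; III: 0.28.
Posterior ∝ prior × likelihood. Numerator for III: 0.2·0.28 = 0.056.
Normalizing constant: 0.6·0.110803 + 0.2·0.193492 + 0.2·0.28 = 0.16118.
P(III | observation) = 0.056 / 0.16118 = 0.347437.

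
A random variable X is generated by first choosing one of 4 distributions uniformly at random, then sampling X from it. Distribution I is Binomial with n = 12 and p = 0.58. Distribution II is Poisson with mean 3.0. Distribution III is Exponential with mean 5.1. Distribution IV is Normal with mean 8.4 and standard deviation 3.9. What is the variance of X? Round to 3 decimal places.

15.890

Per component, I: μ=6.96, E[X²]=51.3648; II: μ=3, E[X²]=12; III: μ=5.1, E[X²]=52.02; IV: μ=8.4, E[X²]=85.77.
E[X] = 0.25·6.96 + 0.25·3 + 0.25·5.1 + 0.25·8.4 = 5.865.
E[X²] = 0.25·51.3648 + 0.25·12 + 0.25·52.02 + 0.25·85.77 = 50.2887.
Var(X) = E[X²] − (E[X])² = 50.2887 − 34.3982 = 15.8905.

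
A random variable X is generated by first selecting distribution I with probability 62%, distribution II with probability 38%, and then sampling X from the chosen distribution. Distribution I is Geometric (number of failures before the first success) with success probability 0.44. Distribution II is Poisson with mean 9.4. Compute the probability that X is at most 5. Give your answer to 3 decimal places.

Conditional on each component, P(X ≤ 5): I: 0.969159; II: 0.0934707.
By total probability, P(X ≤ 5) = 0.62·0.969159 + 0.38·0.0934707 = 0.636397.

0.636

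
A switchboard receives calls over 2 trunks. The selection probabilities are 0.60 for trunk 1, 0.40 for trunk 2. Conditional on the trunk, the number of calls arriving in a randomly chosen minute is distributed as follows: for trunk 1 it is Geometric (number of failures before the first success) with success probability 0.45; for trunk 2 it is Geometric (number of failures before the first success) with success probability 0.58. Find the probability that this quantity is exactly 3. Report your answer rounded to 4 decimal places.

Conditional on each trunk, P(X = 3): 1: 0.0748688; 2: 0.042971.
By total probability, P(X = 3) = 0.6·0.0748688 + 0.4·0.042971 = 0.0621097.

0.0621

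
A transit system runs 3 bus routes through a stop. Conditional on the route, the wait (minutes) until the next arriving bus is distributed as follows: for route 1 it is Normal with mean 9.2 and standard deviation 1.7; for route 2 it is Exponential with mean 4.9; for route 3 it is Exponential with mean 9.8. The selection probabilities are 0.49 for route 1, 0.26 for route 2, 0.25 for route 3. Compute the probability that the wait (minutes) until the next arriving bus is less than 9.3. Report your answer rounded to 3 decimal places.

0.631

Conditional on each route, P(X < 9.3): 1: 0.523454; 2: 0.850126; 3: 0.612864.
By total probability, P(X < 9.3) = 0.49·0.523454 + 0.26·0.850126 + 0.25·0.612864 = 0.630741.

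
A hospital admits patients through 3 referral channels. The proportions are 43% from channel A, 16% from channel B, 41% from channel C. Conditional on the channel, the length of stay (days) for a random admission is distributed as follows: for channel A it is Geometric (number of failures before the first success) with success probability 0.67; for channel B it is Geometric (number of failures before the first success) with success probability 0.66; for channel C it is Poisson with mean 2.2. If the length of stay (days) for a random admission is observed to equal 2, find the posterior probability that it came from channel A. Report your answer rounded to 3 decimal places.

0.204

Likelihoods P(X=2 | ·): A: 0.072963; B: 0.076296; C: 0.268144.
Posterior ∝ prior × likelihood. Numerator for A: 0.43·0.072963 = 0.0313741.
Normalizing constant: 0.43·0.072963 + 0.16·0.076296 + 0.41·0.268144 = 0.15352.
P(A | observation) = 0.0313741 / 0.15352 = 0.204364.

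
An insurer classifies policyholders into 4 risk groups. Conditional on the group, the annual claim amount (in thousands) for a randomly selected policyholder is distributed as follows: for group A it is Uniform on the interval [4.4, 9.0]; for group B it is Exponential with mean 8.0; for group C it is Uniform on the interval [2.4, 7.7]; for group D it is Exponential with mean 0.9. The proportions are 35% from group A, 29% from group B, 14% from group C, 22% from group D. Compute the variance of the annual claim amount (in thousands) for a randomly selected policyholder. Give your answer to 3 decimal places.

26.678

Per component, A: μ=6.7, E[X²]=46.6533; B: μ=8, E[X²]=128; C: μ=5.05, E[X²]=27.8433; D: μ=0.9, E[X²]=1.62.
E[X] = 0.35·6.7 + 0.29·8 + 0.14·5.05 + 0.22·0.9 = 5.57.
E[X²] = 0.35·46.6533 + 0.29·128 + 0.14·27.8433 + 0.22·1.62 = 57.7031.
Var(X) = E[X²] − (E[X])² = 57.7031 − 31.0249 = 26.6782.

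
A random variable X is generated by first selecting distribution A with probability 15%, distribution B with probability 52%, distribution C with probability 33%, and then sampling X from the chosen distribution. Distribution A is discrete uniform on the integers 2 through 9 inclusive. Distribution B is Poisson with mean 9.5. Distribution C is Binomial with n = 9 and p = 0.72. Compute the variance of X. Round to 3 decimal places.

9.187

Per component, A: μ=5.5, E[X²]=35.5; B: μ=9.5, E[X²]=99.75; C: μ=6.48, E[X²]=43.8048.
E[X] = 0.15·5.5 + 0.52·9.5 + 0.33·6.48 = 7.9034.
E[X²] = 0.15·35.5 + 0.52·99.75 + 0.33·43.8048 = 71.6506.
Var(X) = E[X²] − (E[X])² = 71.6506 − 62.4637 = 9.18685.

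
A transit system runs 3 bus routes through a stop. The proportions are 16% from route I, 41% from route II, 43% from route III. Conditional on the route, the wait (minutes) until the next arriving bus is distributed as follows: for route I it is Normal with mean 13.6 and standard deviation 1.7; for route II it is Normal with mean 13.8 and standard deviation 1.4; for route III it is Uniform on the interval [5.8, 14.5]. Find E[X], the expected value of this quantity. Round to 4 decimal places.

Component means — I: 13.6; II: 13.8; III: 10.15.
E[X] = 0.16·13.6 + 0.41·13.8 + 0.43·10.15 = 12.1985.

12.1985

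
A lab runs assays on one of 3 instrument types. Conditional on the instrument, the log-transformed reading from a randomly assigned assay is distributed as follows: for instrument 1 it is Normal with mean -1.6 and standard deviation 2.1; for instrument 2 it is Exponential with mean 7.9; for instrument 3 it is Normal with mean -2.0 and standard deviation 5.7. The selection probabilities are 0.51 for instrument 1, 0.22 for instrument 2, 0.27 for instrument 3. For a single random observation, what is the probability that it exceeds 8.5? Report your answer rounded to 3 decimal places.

0.084

Conditional on each instrument, P(X > 8.5): 1: 7.56451e-07; 2: 0.340974; 3: 0.0327299.
By total probability, P(X > 8.5) = 0.51·7.56451e-07 + 0.22·0.340974 + 0.27·0.0327299 = 0.0838517.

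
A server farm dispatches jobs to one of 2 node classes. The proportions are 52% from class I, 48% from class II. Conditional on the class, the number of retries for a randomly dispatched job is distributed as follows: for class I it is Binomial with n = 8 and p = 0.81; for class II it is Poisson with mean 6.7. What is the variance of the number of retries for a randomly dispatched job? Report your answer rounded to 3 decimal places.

Per component, I: μ=6.48, E[X²]=43.2216; II: μ=6.7, E[X²]=51.59.
E[X] = 0.52·6.48 + 0.48·6.7 = 6.5856.
E[X²] = 0.52·43.2216 + 0.48·51.59 = 47.2384.
Var(X) = E[X²] − (E[X])² = 47.2384 − 43.3701 = 3.8683.

3.868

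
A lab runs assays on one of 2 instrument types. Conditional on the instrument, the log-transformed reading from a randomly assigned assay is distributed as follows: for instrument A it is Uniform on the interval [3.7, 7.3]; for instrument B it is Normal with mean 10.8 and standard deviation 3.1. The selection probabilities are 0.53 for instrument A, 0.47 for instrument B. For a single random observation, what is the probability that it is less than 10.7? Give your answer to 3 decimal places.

0.759

Conditional on each instrument, P(X < 10.7): A: 1; B: 0.487133.
By total probability, P(X < 10.7) = 0.53·1 + 0.47·0.487133 = 0.758953.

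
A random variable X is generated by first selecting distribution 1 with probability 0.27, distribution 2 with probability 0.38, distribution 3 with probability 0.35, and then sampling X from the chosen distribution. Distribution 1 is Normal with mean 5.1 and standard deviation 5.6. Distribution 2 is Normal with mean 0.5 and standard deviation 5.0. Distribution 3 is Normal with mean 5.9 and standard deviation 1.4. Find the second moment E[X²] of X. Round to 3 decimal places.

37.954

For each component E[X²] = Var + (mean)², giving 1: 57.37; 2: 25.25; 3: 36.77.
Overall E[X²] = 0.27·57.37 + 0.38·25.25 + 0.35·36.77 = 37.9544.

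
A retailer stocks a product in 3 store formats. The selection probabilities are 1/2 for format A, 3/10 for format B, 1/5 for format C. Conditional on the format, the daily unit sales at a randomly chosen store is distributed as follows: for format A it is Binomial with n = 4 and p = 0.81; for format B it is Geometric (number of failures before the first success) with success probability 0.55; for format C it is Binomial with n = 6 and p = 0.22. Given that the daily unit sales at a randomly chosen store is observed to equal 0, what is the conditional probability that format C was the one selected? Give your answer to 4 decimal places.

0.2138

Likelihoods P(X=0 | ·): A: 0.00130321; B: 0.55; C: 0.2252.
Posterior ∝ prior × likelihood. Numerator for C: 0.2·0.2252 = 0.0450399.
Normalizing constant: 0.5·0.00130321 + 0.3·0.55 + 0.2·0.2252 = 0.210692.
P(C | observation) = 0.0450399 / 0.210692 = 0.213772.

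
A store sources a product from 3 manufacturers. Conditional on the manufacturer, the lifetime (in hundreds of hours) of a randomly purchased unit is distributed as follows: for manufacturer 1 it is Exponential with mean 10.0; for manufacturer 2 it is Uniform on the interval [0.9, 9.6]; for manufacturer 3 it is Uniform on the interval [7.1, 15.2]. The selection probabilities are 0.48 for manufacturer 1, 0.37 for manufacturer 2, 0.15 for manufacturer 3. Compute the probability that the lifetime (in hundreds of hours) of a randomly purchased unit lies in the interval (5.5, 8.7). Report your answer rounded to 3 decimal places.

0.242

Conditional on each manufacturer, P(5.5 < X < 8.7): 1: 0.157998; 2: 0.367816; 3: 0.197531.
By total probability, P(5.5 < X < 8.7) = 0.48·0.157998 + 0.37·0.367816 + 0.15·0.197531 = 0.241561.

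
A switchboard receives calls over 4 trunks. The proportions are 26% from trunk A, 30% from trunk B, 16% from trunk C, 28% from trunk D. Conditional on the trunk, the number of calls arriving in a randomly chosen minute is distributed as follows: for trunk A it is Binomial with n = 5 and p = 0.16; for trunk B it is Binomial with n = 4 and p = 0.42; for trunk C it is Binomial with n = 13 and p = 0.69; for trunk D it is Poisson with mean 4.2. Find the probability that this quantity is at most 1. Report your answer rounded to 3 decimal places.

Conditional on each trunk, P(X ≤ 1): A: 0.816509; B: 0.440953; C: 7.30951e-06; D: 0.077977.
By total probability, P(X ≤ 1) = 0.26·0.816509 + 0.3·0.440953 + 0.16·7.30951e-06 + 0.28·0.077977 = 0.366413.

0.366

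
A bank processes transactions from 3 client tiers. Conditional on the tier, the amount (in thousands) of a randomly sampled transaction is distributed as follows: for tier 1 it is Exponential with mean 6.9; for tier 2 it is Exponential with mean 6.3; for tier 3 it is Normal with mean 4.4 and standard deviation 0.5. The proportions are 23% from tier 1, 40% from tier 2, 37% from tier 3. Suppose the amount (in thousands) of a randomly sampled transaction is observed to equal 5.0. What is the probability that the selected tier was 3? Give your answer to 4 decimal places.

Likelihoods f(5.0 | ·): 1: 0.0702174; 2: 0.0717763; 3: 0.388372.
Posterior ∝ prior × likelihood. Numerator for 3: 0.37·0.388372 = 0.143698.
Normalizing constant: 0.23·0.0702174 + 0.4·0.0717763 + 0.37·0.388372 = 0.188558.
P(3 | observation) = 0.143698 / 0.188558 = 0.762087.

0.7621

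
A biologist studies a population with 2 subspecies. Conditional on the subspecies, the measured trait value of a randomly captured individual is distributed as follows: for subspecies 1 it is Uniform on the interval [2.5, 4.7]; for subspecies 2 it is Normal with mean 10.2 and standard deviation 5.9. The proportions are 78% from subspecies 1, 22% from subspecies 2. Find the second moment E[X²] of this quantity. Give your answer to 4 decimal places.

40.9704

For each component E[X²] = Var + (mean)², giving 1: 13.3633; 2: 138.85.
Overall E[X²] = 0.78·13.3633 + 0.22·138.85 = 40.9704.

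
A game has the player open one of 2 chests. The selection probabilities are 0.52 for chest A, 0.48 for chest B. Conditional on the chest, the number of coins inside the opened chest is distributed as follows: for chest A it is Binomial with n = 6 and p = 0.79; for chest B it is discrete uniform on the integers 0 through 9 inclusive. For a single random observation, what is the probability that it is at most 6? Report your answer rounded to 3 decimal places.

Conditional on each chest, P(X ≤ 6): A: 1; B: 0.7.
By total probability, P(X ≤ 6) = 0.52·1 + 0.48·0.7 = 0.856.

0.856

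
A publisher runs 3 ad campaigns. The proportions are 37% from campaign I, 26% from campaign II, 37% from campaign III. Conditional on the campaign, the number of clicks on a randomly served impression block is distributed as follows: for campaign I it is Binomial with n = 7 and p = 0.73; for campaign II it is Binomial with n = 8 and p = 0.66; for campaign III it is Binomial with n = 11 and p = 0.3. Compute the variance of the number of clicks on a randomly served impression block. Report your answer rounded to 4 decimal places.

2.6604

Per component, I: μ=5.11, E[X²]=27.4918; II: μ=5.28, E[X²]=29.6736; III: μ=3.3, E[X²]=13.2.
E[X] = 0.37·5.11 + 0.26·5.28 + 0.37·3.3 = 4.4845.
E[X²] = 0.37·27.4918 + 0.26·29.6736 + 0.37·13.2 = 22.7711.
Var(X) = E[X²] − (E[X])² = 22.7711 − 20.1107 = 2.66036.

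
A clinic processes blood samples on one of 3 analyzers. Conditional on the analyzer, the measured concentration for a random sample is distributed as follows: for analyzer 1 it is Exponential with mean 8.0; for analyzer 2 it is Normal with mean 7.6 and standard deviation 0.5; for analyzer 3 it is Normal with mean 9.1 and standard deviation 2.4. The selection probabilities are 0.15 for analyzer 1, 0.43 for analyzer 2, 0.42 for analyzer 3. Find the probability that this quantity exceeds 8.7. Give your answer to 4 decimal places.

Conditional on each analyzer, P(X > 8.7): 1: 0.337058; 2: 0.0139034; 3: 0.566184.
By total probability, P(X > 8.7) = 0.15·0.337058 + 0.43·0.0139034 + 0.42·0.566184 = 0.294334.

0.2943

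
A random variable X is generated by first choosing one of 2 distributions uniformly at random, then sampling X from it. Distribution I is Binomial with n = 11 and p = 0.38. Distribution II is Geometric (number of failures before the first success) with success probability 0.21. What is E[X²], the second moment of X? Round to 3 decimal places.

26.065

For each component E[X²] = Var + (mean)², giving I: 20.064; II: 32.0658.
Overall E[X²] = 0.5·20.064 + 0.5·32.0658 = 26.0649.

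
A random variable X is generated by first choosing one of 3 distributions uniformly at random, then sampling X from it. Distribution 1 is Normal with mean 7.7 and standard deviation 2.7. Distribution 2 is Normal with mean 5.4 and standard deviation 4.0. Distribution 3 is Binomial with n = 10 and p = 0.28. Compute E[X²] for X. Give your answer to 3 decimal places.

For each component E[X²] = Var + (mean)², giving 1: 66.58; 2: 45.16; 3: 9.856.
Overall E[X²] = 0.333333·66.58 + 0.333333·45.16 + 0.333333·9.856 = 40.532.

40.532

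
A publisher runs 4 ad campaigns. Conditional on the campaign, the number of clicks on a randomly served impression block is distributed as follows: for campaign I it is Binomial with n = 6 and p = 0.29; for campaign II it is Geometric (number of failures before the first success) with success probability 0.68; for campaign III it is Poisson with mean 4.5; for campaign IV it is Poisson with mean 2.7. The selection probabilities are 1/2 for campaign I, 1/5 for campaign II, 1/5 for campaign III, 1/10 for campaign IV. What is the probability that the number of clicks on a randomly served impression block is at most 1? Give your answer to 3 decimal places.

Conditional on each campaign, P(X ≤ 1): I: 0.442036; II: 0.8976; III: 0.0610995; IV: 0.24866.
By total probability, P(X ≤ 1) = 0.5·0.442036 + 0.2·0.8976 + 0.2·0.0610995 + 0.1·0.24866 = 0.437624.

0.438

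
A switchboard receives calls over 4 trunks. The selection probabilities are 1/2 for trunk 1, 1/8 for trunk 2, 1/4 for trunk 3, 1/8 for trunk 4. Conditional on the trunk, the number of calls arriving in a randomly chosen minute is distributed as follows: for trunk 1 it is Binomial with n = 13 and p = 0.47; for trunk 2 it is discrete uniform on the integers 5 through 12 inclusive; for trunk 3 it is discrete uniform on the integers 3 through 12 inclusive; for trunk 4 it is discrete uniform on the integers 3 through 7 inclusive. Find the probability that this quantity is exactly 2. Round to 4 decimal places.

Conditional on each trunk, P(X = 2): 1: 0.0159707; 2: 0; 3: 0; 4: 0.
By total probability, P(X = 2) = 0.5·0.0159707 + 0.125·0 + 0.25·0 + 0.125·0 = 0.00798537.

0.0080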